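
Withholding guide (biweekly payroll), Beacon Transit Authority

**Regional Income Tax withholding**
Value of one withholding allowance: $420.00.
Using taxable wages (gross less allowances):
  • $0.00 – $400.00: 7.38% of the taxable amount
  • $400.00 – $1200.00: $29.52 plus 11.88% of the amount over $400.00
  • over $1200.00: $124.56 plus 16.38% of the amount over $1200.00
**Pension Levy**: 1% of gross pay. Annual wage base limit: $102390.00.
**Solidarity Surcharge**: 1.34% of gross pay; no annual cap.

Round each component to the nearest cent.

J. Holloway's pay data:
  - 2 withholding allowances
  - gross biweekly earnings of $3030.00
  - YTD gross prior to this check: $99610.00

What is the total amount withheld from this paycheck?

Regional Income Tax: taxable = $3030.00 − 2×$420.00 = $2190.00
  $124.56 + 16.38% × ($2190.00 − $1200.00) = $124.56 + 16.38% × $990.00 = $286.72
Pension Levy: cap $102390.00 − YTD $99610.00 = $2780.00 subject; 1% × $2780.00 = $27.80
Solidarity Surcharge: 1.34% × $3030.00 = $40.60
Total: $286.72 + $27.80 + $40.60 = $355.12

$355.12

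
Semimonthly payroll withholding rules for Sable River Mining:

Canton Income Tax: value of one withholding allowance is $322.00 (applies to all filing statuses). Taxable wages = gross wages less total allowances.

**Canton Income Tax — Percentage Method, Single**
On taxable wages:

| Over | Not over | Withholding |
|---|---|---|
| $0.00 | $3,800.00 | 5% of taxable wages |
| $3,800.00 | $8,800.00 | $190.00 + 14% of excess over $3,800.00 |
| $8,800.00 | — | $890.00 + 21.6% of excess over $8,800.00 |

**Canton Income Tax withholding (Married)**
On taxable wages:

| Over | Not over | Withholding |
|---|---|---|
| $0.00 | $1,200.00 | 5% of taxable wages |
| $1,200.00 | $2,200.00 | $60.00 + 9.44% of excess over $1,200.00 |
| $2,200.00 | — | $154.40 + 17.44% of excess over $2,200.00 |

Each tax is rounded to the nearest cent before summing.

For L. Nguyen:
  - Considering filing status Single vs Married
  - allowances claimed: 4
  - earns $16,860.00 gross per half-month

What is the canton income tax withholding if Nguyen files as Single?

$2,352.75

Canton Income Tax (Single): taxable = $16,860.00 − 4×$322.00 = $15,572.00
  $890.00 + 21.6% × ($15,572.00 − $8,800.00) = $890.00 + 21.6% × $6,772.00 = $2,352.75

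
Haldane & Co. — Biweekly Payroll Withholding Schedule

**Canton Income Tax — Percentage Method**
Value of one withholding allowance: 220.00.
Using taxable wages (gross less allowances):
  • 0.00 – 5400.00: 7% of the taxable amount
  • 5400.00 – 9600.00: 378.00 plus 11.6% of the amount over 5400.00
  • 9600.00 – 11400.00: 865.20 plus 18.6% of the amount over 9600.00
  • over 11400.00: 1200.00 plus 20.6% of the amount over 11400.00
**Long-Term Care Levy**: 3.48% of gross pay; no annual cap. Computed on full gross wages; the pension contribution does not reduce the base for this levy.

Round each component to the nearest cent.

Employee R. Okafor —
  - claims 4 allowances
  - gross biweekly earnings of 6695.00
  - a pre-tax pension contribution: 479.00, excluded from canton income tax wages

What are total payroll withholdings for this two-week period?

606.51

Canton Income Tax: taxable = 6695.00 − 479.00 − 4×220.00 = 5336.00
  7% × 5336.00 = 373.52
Long-Term Care Levy: 3.48% × 6695.00 = 232.99
Total: 373.52 + 232.99 = 606.51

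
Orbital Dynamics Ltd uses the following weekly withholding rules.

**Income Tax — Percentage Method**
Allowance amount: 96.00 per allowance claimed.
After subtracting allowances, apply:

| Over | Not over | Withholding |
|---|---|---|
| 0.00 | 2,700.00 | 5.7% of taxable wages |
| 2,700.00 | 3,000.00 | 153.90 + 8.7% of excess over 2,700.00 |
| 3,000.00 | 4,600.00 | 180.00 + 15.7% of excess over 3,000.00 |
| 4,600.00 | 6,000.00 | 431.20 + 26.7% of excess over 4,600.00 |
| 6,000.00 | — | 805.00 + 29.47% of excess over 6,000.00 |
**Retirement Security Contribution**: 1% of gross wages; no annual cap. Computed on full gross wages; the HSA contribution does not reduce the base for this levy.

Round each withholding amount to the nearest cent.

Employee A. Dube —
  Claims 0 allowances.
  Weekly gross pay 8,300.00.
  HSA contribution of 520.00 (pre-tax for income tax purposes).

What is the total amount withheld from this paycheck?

1,412.57

Income Tax: taxable = 8,300.00 − 520.00 = 7,780.00
  805.00 + 29.47% × (7,780.00 − 6,000.00) = 805.00 + 29.47% × 1,780.00 = 1,329.57
Retirement Security Contribution: 1% × 8,300.00 = 83.00
Total: 1,329.57 + 83.00 = 1,412.57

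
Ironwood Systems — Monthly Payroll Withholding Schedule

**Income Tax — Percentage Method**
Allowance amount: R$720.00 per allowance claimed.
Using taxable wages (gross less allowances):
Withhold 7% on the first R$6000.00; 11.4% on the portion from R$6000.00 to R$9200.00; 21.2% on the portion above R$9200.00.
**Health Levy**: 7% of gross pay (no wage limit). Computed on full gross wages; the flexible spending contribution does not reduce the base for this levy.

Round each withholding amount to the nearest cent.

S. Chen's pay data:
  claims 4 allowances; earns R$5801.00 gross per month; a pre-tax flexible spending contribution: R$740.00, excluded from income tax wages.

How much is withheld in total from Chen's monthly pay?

Income Tax: taxable = R$5801.00 − R$740.00 − 4×R$720.00 = R$2181.00
  7% × R$2181.00 = R$152.67
Health Levy: 7% × R$5801.00 = R$406.07
Total: R$152.67 + R$406.07 = R$558.74

R$558.74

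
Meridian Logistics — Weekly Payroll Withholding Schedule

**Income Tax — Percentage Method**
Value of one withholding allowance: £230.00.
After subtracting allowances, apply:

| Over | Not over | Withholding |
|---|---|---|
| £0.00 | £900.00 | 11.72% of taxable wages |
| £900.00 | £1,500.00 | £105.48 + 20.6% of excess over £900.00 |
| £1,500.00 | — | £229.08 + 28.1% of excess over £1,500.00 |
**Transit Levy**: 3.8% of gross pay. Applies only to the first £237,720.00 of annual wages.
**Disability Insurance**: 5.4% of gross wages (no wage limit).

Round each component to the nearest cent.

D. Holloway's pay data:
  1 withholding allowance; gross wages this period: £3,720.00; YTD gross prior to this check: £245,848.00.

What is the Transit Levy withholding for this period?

Transit Levy: YTD £245,848.00 ≥ cap £237,720.00 → £0.00

£0.00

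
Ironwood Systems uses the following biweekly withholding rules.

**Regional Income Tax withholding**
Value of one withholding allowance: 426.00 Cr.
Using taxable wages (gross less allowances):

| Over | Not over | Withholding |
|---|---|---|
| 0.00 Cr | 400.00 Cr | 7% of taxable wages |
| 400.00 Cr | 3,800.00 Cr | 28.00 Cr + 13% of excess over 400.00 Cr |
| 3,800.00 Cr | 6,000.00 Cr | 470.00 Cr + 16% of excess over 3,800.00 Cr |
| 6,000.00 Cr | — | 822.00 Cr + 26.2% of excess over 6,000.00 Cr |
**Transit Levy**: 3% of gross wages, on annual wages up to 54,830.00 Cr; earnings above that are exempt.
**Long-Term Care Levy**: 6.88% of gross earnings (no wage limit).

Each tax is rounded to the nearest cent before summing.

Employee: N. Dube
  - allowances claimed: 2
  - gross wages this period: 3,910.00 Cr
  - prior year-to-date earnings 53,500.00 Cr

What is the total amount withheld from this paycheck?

Regional Income Tax: taxable = 3,910.00 Cr − 2×426.00 Cr = 3,058.00 Cr
  28.00 Cr + 13% × (3,058.00 Cr − 400.00 Cr) = 28.00 Cr + 13% × 2,658.00 Cr = 373.54 Cr
Transit Levy: cap 54,830.00 Cr − YTD 53,500.00 Cr = 1,330.00 Cr subject; 3% × 1,330.00 Cr = 39.90 Cr
Long-Term Care Levy: 6.88% × 3,910.00 Cr = 269.01 Cr
Total: 373.54 Cr + 39.90 Cr + 269.01 Cr = 682.45 Cr

682.45 Cr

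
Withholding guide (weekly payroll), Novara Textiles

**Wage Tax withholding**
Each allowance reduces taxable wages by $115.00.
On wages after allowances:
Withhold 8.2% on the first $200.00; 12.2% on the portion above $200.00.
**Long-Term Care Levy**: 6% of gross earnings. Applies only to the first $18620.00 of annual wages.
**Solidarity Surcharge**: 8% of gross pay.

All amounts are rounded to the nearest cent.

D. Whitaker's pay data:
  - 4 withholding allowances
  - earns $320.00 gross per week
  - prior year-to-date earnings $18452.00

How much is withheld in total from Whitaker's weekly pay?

$35.68

Wage Tax: taxable = $320.00 − 4×$115.00 = $-140.00
  Taxable ≤ 0 → $0.00
Long-Term Care Levy: cap $18620.00 − YTD $18452.00 = $168.00 subject; 6% × $168.00 = $10.08
Solidarity Surcharge: 8% × $320.00 = $25.60
Total: $0.00 + $10.08 + $25.60 = $35.68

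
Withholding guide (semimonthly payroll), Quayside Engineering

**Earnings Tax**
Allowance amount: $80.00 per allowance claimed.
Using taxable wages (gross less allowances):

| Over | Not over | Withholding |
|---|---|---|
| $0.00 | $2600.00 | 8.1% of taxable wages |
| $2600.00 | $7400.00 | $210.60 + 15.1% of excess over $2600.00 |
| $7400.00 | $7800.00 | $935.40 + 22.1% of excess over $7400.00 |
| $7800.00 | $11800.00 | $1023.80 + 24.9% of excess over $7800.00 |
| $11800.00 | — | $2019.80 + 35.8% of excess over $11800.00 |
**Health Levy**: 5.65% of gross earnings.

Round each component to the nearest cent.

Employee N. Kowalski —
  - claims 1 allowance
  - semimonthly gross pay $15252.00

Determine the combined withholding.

$4088.72

Earnings Tax: taxable = $15252.00 − 1×$80.00 = $15172.00
  $2019.80 + 35.8% × ($15172.00 − $11800.00) = $2019.80 + 35.8% × $3372.00 = $3226.98
Health Levy: 5.65% × $15252.00 = $861.74
Total: $3226.98 + $861.74 = $4088.72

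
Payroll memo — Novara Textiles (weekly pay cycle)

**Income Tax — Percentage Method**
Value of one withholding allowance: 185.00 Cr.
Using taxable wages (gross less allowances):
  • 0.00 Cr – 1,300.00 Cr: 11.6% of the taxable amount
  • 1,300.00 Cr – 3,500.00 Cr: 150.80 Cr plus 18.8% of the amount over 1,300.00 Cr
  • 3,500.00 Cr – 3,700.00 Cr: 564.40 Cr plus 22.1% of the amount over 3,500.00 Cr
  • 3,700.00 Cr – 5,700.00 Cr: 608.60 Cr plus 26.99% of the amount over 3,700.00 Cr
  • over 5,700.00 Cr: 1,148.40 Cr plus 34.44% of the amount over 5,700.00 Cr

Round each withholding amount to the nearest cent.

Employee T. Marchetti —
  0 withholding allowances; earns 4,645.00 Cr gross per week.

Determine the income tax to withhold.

Income Tax: taxable = 4,645.00 Cr
  608.60 Cr + 26.99% × (4,645.00 Cr − 3,700.00 Cr) = 608.60 Cr + 26.99% × 945.00 Cr = 863.66 Cr

863.66 Cr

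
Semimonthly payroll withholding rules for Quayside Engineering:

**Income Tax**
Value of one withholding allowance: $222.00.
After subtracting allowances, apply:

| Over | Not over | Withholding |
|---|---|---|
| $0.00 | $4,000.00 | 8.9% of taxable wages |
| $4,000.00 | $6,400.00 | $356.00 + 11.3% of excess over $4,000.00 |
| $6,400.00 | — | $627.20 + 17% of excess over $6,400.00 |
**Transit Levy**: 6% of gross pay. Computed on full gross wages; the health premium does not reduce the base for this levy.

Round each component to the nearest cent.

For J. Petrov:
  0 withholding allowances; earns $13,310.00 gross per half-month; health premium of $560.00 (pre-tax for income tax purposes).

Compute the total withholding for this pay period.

Income Tax: taxable = $13,310.00 − $560.00 = $12,750.00
  $627.20 + 17% × ($12,750.00 − $6,400.00) = $627.20 + 17% × $6,350.00 = $1,706.70
Transit Levy: 6% × $13,310.00 = $798.60
Total: $1,706.70 + $798.60 = $2,505.30

$2,505.30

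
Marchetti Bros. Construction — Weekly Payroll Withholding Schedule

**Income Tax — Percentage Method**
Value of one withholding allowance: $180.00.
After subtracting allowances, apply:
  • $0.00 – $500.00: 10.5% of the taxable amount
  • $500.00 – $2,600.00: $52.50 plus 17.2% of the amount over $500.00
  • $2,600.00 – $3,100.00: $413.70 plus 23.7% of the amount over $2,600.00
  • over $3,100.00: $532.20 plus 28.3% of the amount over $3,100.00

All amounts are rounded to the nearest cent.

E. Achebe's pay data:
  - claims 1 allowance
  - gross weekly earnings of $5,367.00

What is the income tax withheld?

Income Tax: taxable = $5,367.00 − 1×$180.00 = $5,187.00
  $532.20 + 28.3% × ($5,187.00 − $3,100.00) = $532.20 + 28.3% × $2,087.00 = $1,122.82

$1,122.82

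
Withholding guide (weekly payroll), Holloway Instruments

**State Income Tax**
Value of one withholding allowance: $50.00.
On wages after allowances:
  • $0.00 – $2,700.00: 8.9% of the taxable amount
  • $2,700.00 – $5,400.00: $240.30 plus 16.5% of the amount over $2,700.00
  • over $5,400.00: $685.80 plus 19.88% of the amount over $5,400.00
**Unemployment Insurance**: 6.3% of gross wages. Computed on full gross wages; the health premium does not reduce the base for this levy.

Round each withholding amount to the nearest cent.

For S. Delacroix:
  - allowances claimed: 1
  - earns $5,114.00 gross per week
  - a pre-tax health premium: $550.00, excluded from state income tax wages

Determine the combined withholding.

$861.79

State Income Tax: taxable = $5,114.00 − $550.00 − 1×$50.00 = $4,514.00
  $240.30 + 16.5% × ($4,514.00 − $2,700.00) = $240.30 + 16.5% × $1,814.00 = $539.61
Unemployment Insurance: 6.3% × $5,114.00 = $322.18
Total: $539.61 + $322.18 = $861.79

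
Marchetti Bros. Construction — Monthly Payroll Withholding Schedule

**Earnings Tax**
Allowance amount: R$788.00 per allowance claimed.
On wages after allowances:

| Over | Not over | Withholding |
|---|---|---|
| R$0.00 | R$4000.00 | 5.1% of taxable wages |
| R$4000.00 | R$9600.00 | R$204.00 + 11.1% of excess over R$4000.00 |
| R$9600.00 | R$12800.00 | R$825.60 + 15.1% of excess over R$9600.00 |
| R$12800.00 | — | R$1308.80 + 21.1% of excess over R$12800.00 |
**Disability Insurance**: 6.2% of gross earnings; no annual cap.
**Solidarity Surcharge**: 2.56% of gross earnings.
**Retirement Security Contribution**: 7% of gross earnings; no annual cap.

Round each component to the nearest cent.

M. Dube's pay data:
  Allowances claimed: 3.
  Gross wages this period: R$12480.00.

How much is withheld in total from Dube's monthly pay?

Earnings Tax: taxable = R$12480.00 − 3×R$788.00 = R$10116.00
  R$825.60 + 15.1% × (R$10116.00 − R$9600.00) = R$825.60 + 15.1% × R$516.00 = R$903.52
Disability Insurance: 6.2% × R$12480.00 = R$773.76
Solidarity Surcharge: 2.56% × R$12480.00 = R$319.49
Retirement Security Contribution: 7% × R$12480.00 = R$873.60
Total: R$903.52 + R$773.76 + R$319.49 + R$873.60 = R$2870.37

R$2870.37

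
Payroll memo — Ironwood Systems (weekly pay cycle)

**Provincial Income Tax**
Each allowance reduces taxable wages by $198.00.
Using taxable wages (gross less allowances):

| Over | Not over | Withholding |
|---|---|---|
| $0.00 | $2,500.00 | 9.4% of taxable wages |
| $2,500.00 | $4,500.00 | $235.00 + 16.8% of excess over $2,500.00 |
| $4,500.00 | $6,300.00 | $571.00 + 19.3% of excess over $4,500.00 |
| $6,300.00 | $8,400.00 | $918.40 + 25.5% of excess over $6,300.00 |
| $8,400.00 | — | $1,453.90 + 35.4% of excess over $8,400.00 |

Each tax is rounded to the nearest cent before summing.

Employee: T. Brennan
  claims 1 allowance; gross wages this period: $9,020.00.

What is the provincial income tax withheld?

$1,603.29

Provincial Income Tax: taxable = $9,020.00 − 1×$198.00 = $8,822.00
  $1,453.90 + 35.4% × ($8,822.00 − $8,400.00) = $1,453.90 + 35.4% × $422.00 = $1,603.29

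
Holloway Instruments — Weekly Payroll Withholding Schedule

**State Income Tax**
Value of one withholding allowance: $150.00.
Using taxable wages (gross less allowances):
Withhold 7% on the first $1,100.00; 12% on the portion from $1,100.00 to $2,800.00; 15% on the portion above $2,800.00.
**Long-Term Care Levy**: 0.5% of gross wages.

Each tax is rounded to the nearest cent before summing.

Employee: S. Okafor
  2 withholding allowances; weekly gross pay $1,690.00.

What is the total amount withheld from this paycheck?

State Income Tax: taxable = $1,690.00 − 2×$150.00 = $1,390.00
  $77.00 + 12% × ($1,390.00 − $1,100.00) = $77.00 + 12% × $290.00 = $111.80
Long-Term Care Levy: 0.5% × $1,690.00 = $8.45
Total: $111.80 + $8.45 = $120.25

$120.25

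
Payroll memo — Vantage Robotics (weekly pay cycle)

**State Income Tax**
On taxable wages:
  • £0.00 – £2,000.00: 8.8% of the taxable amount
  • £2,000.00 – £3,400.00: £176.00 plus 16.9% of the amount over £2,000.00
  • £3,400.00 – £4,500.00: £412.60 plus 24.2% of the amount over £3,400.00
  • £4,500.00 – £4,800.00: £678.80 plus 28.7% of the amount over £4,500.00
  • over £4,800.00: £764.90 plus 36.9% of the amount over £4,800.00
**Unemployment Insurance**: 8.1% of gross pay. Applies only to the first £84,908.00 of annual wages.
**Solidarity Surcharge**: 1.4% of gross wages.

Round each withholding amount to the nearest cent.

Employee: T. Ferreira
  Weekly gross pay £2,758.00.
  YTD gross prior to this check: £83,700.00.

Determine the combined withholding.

£440.56

State Income Tax: taxable = £2,758.00
  £176.00 + 16.9% × (£2,758.00 − £2,000.00) = £176.00 + 16.9% × £758.00 = £304.10
Unemployment Insurance: cap £84,908.00 − YTD £83,700.00 = £1,208.00 subject; 8.1% × £1,208.00 = £97.85
Solidarity Surcharge: 1.4% × £2,758.00 = £38.61
Total: £304.10 + £97.85 + £38.61 = £440.56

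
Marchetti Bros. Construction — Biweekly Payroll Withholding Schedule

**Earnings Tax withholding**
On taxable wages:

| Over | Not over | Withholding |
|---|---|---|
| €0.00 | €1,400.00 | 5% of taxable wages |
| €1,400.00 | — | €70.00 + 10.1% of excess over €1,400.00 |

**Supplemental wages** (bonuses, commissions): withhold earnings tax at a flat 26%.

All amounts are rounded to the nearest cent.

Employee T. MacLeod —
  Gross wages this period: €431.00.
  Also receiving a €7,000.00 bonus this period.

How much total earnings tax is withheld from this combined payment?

Earnings Tax: taxable = €431.00
  5% × €431.00 = €21.55
Supplemental (26% flat on bonus): 26% × €7,000.00 = €1,820.00
Total earnings tax: €21.55 + €1,820.00 = €1,841.55

€1,841.55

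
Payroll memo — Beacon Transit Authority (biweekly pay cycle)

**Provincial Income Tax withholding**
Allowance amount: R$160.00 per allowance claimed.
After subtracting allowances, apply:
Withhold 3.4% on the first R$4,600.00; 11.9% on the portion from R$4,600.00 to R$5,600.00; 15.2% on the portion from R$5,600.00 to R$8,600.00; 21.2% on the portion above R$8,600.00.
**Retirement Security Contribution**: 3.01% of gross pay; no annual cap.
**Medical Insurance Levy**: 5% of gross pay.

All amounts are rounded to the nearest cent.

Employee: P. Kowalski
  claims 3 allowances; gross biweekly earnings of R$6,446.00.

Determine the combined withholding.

R$847.35

Provincial Income Tax: taxable = R$6,446.00 − 3×R$160.00 = R$5,966.00
  R$275.40 + 15.2% × (R$5,966.00 − R$5,600.00) = R$275.40 + 15.2% × R$366.00 = R$331.03
Retirement Security Contribution: 3.01% × R$6,446.00 = R$194.02
Medical Insurance Levy: 5% × R$6,446.00 = R$322.30
Total: R$331.03 + R$194.02 + R$322.30 = R$847.35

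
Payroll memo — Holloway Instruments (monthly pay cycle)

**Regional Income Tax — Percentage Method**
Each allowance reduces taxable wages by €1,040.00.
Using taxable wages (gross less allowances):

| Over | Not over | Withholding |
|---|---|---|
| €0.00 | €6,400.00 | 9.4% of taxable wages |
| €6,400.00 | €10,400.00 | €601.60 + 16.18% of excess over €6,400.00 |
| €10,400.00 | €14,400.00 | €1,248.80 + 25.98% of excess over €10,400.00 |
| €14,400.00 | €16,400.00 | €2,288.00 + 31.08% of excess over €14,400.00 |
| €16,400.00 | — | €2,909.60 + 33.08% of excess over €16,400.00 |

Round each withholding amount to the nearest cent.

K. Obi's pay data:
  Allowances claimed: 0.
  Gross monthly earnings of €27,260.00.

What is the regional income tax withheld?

Regional Income Tax: taxable = €27,260.00
  €2,909.60 + 33.08% × (€27,260.00 − €16,400.00) = €2,909.60 + 33.08% × €10,860.00 = €6,502.09

€6,502.09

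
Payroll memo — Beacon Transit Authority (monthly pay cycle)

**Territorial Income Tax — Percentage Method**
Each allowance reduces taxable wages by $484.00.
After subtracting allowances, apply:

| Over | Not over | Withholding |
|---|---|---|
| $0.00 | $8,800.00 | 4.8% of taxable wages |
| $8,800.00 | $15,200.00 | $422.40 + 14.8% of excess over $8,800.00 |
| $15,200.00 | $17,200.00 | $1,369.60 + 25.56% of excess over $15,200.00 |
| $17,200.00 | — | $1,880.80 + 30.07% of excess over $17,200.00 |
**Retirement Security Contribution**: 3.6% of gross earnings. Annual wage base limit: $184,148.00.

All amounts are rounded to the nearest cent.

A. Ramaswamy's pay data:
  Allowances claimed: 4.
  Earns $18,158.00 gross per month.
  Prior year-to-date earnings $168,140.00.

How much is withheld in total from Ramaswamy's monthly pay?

Territorial Income Tax: taxable = $18,158.00 − 4×$484.00 = $16,222.00
  $1,369.60 + 25.56% × ($16,222.00 − $15,200.00) = $1,369.60 + 25.56% × $1,022.00 = $1,630.82
Retirement Security Contribution: cap $184,148.00 − YTD $168,140.00 = $16,008.00 subject; 3.6% × $16,008.00 = $576.29
Total: $1,630.82 + $576.29 = $2,207.11

$2,207.11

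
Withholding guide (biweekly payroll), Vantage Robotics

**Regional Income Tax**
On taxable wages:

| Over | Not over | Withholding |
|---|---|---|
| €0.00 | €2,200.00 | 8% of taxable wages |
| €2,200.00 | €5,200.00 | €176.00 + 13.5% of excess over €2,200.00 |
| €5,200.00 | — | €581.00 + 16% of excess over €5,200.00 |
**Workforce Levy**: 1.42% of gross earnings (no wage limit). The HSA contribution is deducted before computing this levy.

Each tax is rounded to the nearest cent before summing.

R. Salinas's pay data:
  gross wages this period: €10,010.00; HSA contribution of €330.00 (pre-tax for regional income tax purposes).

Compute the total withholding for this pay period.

Regional Income Tax: taxable = €10,010.00 − €330.00 = €9,680.00
  €581.00 + 16% × (€9,680.00 − €5,200.00) = €581.00 + 16% × €4,480.00 = €1,297.80
Workforce Levy: 1.42% × €9,680.00 = €137.46
Total: €1,297.80 + €137.46 = €1,435.26

€1,435.26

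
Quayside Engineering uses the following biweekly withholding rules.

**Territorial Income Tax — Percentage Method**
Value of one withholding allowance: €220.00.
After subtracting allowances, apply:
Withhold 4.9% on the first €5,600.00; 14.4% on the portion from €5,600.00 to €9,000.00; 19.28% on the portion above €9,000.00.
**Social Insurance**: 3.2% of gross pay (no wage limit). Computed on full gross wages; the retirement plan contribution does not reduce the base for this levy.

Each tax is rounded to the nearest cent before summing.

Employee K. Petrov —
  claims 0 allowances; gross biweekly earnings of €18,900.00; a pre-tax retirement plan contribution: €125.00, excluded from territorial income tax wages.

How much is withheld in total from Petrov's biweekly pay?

Territorial Income Tax: taxable = €18,900.00 − €125.00 = €18,775.00
  €764.00 + 19.28% × (€18,775.00 − €9,000.00) = €764.00 + 19.28% × €9,775.00 = €2,648.62
Social Insurance: 3.2% × €18,900.00 = €604.80
Total: €2,648.62 + €604.80 = €3,253.42

€3,253.42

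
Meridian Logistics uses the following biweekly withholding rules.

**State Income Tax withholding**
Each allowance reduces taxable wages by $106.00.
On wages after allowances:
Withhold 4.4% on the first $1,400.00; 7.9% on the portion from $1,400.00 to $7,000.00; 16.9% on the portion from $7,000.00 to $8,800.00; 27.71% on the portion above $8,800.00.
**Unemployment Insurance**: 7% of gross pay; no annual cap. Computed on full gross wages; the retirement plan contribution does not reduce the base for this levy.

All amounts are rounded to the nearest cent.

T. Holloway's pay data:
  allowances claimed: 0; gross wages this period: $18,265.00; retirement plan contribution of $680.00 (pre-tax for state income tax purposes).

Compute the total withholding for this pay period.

State Income Tax: taxable = $18,265.00 − $680.00 = $17,585.00
  $808.20 + 27.71% × ($17,585.00 − $8,800.00) = $808.20 + 27.71% × $8,785.00 = $3,242.52
Unemployment Insurance: 7% × $18,265.00 = $1,278.55
Total: $3,242.52 + $1,278.55 = $4,521.07

$4,521.07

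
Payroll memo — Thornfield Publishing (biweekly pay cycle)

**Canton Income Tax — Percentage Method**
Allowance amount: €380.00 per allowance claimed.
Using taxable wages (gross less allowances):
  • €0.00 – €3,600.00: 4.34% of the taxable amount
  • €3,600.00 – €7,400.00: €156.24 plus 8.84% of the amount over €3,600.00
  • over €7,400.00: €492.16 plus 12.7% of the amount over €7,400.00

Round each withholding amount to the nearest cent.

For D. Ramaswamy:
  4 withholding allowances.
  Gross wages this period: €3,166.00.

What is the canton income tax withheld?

€71.44

Canton Income Tax: taxable = €3,166.00 − 4×€380.00 = €1,646.00
  4.34% × €1,646.00 = €71.44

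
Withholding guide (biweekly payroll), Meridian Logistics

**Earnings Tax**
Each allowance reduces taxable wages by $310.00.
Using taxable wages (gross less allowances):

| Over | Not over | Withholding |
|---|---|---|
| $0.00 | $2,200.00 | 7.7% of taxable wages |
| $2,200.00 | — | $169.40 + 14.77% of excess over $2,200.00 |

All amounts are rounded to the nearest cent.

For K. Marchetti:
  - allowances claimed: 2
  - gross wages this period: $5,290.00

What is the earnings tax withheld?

Earnings Tax: taxable = $5,290.00 − 2×$310.00 = $4,670.00
  $169.40 + 14.77% × ($4,670.00 − $2,200.00) = $169.40 + 14.77% × $2,470.00 = $534.22

$534.22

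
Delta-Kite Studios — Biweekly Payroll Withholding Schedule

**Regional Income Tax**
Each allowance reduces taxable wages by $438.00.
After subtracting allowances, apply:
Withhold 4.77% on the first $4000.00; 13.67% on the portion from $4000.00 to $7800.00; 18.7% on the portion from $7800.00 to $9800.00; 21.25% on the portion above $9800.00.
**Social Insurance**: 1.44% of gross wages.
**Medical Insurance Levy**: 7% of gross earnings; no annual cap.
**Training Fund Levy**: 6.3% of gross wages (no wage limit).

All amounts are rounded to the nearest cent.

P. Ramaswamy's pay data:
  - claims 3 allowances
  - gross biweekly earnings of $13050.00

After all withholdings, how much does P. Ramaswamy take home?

Regional Income Tax: taxable = $13050.00 − 3×$438.00 = $11736.00
  $1084.26 + 21.25% × ($11736.00 − $9800.00) = $1084.26 + 21.25% × $1936.00 = $1495.66
Social Insurance: 1.44% × $13050.00 = $187.92
Medical Insurance Levy: 7% × $13050.00 = $913.50
Training Fund Levy: 6.3% × $13050.00 = $822.15
Total withheld: $1495.66 + $187.92 + $913.50 + $822.15 = $3419.23
Net pay: $13050.00 − $3419.23 = $9630.77

$9630.77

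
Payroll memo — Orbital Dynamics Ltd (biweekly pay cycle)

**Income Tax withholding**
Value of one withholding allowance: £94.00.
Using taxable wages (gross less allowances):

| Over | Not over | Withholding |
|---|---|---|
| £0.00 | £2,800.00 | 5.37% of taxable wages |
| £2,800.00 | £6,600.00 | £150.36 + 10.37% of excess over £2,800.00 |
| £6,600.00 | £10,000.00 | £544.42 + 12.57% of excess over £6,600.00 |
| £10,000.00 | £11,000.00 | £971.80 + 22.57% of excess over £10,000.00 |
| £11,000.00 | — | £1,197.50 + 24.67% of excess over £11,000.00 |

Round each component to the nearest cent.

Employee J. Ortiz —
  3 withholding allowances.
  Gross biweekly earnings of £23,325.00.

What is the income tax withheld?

£4,168.51

Income Tax: taxable = £23,325.00 − 3×£94.00 = £23,043.00
  £1,197.50 + 24.67% × (£23,043.00 − £11,000.00) = £1,197.50 + 24.67% × £12,043.00 = £4,168.51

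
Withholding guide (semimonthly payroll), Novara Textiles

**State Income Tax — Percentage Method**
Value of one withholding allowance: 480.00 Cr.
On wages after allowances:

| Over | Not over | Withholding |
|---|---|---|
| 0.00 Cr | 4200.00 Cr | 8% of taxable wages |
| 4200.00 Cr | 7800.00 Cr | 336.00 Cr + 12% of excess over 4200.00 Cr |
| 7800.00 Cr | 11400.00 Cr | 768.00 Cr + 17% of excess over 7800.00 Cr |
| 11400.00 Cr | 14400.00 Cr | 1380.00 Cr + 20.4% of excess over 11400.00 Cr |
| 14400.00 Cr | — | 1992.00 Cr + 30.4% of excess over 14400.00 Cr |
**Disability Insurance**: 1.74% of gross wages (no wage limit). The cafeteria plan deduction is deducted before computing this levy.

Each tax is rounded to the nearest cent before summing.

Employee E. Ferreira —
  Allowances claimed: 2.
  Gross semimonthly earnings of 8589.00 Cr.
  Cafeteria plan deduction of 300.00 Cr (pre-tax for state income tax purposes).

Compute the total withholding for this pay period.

855.71 Cr

State Income Tax: taxable = 8589.00 Cr − 300.00 Cr − 2×480.00 Cr = 7329.00 Cr
  336.00 Cr + 12% × (7329.00 Cr − 4200.00 Cr) = 336.00 Cr + 12% × 3129.00 Cr = 711.48 Cr
Disability Insurance: 1.74% × 8289.00 Cr = 144.23 Cr
Total: 711.48 Cr + 144.23 Cr = 855.71 Cr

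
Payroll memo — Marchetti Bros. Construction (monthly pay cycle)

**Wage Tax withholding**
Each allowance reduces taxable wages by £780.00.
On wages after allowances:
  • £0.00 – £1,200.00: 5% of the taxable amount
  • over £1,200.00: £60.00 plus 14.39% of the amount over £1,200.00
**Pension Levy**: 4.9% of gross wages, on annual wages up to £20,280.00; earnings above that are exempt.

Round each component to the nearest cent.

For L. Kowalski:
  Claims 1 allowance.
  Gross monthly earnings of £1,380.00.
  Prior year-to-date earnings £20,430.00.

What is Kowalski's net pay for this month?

Wage Tax: taxable = £1,380.00 − 1×£780.00 = £600.00
  5% × £600.00 = £30.00
Pension Levy: YTD £20,430.00 ≥ cap £20,280.00 → £0.00
Total withheld: £30.00 + £0.00 = £30.00
Net pay: £1,380.00 − £30.00 = £1,350.00

£1,350.00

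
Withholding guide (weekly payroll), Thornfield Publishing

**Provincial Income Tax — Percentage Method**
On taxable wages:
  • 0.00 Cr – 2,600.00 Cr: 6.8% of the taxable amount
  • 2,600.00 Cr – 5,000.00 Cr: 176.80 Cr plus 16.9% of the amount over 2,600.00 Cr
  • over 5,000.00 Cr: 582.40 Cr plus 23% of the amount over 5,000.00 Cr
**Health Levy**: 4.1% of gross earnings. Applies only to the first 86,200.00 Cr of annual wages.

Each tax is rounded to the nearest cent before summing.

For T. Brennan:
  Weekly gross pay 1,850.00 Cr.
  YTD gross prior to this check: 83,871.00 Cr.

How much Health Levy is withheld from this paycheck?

75.85 Cr

Health Levy: 4.1% × 1,850.00 Cr = 75.85 Cr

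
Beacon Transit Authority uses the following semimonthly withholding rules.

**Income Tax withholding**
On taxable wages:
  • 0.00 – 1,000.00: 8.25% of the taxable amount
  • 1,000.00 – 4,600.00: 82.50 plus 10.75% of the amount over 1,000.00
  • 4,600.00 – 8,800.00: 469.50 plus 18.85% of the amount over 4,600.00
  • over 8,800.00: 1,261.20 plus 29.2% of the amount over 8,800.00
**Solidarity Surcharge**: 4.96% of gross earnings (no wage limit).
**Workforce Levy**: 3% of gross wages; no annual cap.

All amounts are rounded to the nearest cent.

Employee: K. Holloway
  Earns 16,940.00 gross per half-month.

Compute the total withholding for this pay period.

Income Tax: taxable = 16,940.00
  1,261.20 + 29.2% × (16,940.00 − 8,800.00) = 1,261.20 + 29.2% × 8,140.00 = 3,638.08
Solidarity Surcharge: 4.96% × 16,940.00 = 840.22
Workforce Levy: 3% × 16,940.00 = 508.20
Total: 3,638.08 + 840.22 + 508.20 = 4,986.50

4,986.50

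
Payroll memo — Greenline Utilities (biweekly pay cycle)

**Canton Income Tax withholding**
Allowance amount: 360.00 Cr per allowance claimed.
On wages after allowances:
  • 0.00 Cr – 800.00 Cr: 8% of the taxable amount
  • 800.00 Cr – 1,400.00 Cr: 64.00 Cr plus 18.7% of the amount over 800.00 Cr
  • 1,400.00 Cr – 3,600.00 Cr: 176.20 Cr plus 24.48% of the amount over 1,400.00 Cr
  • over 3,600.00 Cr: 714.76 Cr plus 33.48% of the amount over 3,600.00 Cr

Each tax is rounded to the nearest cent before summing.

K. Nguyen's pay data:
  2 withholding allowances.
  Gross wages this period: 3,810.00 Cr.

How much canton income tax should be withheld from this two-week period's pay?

Canton Income Tax: taxable = 3,810.00 Cr − 2×360.00 Cr = 3,090.00 Cr
  176.20 Cr + 24.48% × (3,090.00 Cr − 1,400.00 Cr) = 176.20 Cr + 24.48% × 1,690.00 Cr = 589.91 Cr

589.91 Cr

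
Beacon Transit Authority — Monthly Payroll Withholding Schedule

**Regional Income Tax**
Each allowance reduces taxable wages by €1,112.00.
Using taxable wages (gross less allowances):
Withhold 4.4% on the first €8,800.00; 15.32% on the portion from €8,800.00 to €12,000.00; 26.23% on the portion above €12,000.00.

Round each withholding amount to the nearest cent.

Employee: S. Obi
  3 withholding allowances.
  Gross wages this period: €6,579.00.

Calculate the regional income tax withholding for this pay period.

Regional Income Tax: taxable = €6,579.00 − 3×€1,112.00 = €3,243.00
  4.4% × €3,243.00 = €142.69

€142.69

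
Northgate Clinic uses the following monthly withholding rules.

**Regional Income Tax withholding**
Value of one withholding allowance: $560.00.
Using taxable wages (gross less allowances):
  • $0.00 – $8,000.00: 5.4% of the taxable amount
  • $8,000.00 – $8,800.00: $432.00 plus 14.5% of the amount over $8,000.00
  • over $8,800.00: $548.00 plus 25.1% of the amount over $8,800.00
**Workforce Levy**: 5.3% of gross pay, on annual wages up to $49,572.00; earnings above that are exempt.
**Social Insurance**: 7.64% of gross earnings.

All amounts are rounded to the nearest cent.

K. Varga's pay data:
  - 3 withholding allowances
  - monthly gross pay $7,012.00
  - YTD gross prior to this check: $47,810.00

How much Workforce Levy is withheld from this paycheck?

$93.39

Workforce Levy: cap $49,572.00 − YTD $47,810.00 = $1,762.00 subject; 5.3% × $1,762.00 = $93.39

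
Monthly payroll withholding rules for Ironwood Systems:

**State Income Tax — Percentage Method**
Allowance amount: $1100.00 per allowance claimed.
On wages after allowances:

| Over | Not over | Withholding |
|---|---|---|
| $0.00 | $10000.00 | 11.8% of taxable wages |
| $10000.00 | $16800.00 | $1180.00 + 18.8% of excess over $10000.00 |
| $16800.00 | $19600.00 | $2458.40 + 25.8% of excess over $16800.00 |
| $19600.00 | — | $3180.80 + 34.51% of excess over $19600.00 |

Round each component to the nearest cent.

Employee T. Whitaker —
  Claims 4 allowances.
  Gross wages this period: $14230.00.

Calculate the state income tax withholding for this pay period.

$1159.94

State Income Tax: taxable = $14230.00 − 4×$1100.00 = $9830.00
  11.8% × $9830.00 = $1159.94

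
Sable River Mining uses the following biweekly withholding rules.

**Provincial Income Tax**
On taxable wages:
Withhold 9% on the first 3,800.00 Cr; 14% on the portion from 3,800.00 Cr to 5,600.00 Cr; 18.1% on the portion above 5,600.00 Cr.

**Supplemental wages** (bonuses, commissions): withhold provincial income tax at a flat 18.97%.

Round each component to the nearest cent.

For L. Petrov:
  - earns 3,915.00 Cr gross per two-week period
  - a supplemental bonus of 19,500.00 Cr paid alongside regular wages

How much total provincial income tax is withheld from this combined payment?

Provincial Income Tax: taxable = 3,915.00 Cr
  342.00 Cr + 14% × (3,915.00 Cr − 3,800.00 Cr) = 342.00 Cr + 14% × 115.00 Cr = 358.10 Cr
Supplemental (18.97% flat on bonus): 18.97% × 19,500.00 Cr = 3,699.15 Cr
Total provincial income tax: 358.10 Cr + 3,699.15 Cr = 4,057.25 Cr

4,057.25 Cr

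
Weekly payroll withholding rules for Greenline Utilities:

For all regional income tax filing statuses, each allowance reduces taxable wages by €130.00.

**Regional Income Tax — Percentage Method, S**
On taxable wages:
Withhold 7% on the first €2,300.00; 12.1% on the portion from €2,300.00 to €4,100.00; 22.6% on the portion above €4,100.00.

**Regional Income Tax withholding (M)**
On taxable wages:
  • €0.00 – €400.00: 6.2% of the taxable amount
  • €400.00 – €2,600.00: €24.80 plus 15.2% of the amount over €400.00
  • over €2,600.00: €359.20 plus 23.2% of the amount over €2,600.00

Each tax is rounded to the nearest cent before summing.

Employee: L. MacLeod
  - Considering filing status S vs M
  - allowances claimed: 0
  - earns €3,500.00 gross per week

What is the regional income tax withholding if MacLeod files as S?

€306.20

Regional Income Tax (S): taxable = €3,500.00
  €161.00 + 12.1% × (€3,500.00 − €2,300.00) = €161.00 + 12.1% × €1,200.00 = €306.20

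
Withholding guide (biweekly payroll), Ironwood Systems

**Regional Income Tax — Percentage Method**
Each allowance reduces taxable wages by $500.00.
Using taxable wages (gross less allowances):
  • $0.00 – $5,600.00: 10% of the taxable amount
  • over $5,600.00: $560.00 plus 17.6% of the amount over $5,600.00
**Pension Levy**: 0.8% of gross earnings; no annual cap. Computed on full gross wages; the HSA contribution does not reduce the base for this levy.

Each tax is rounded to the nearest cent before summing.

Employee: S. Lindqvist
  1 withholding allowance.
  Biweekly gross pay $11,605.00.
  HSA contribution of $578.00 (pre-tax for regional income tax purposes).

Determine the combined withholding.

$1,519.99

Regional Income Tax: taxable = $11,605.00 − $578.00 − 1×$500.00 = $10,527.00
  $560.00 + 17.6% × ($10,527.00 − $5,600.00) = $560.00 + 17.6% × $4,927.00 = $1,427.15
Pension Levy: 0.8% × $11,605.00 = $92.84
Total: $1,427.15 + $92.84 = $1,519.99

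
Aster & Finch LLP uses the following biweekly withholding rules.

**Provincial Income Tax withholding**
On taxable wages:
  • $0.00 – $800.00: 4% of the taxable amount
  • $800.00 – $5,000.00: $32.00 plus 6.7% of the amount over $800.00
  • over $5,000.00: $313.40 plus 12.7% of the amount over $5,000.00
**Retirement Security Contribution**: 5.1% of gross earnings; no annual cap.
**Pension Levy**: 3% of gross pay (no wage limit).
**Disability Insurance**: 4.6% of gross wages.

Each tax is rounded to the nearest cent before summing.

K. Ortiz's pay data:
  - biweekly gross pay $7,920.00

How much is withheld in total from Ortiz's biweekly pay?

Provincial Income Tax: taxable = $7,920.00
  $313.40 + 12.7% × ($7,920.00 − $5,000.00) = $313.40 + 12.7% × $2,920.00 = $684.24
Retirement Security Contribution: 5.1% × $7,920.00 = $403.92
Pension Levy: 3% × $7,920.00 = $237.60
Disability Insurance: 4.6% × $7,920.00 = $364.32
Total: $684.24 + $403.92 + $237.60 + $364.32 = $1,690.08

$1,690.08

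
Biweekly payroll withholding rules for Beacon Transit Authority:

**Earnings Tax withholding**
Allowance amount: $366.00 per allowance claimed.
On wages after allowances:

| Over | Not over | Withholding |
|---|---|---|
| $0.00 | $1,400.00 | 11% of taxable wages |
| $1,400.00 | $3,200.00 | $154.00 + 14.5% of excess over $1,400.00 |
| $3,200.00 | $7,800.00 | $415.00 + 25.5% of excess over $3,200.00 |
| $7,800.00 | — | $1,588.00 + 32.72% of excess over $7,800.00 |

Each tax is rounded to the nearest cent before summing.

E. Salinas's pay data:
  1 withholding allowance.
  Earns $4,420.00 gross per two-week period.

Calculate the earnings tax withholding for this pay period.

Earnings Tax: taxable = $4,420.00 − 1×$366.00 = $4,054.00
  $415.00 + 25.5% × ($4,054.00 − $3,200.00) = $415.00 + 25.5% × $854.00 = $632.77

$632.77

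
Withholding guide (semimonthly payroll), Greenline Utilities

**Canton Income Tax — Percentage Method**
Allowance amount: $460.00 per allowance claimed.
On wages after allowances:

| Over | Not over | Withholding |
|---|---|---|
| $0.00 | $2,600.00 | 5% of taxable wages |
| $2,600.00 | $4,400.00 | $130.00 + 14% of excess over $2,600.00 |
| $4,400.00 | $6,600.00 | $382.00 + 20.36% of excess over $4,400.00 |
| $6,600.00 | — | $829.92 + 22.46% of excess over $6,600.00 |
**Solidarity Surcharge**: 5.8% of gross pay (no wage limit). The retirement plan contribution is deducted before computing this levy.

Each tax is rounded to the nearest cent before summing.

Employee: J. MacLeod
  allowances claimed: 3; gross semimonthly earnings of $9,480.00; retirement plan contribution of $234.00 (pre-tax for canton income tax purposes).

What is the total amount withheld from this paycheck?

Canton Income Tax: taxable = $9,480.00 − $234.00 − 3×$460.00 = $7,866.00
  $829.92 + 22.46% × ($7,866.00 − $6,600.00) = $829.92 + 22.46% × $1,266.00 = $1,114.26
Solidarity Surcharge: 5.8% × $9,246.00 = $536.27
Total: $1,114.26 + $536.27 = $1,650.53

$1,650.53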